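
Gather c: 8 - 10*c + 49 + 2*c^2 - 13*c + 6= 2*c^2 - 23*c + 63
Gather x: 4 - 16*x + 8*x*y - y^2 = x*(8*y - 16) - y^2 + 4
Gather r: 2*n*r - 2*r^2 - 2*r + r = -2*r^2 + r*(2*n - 1)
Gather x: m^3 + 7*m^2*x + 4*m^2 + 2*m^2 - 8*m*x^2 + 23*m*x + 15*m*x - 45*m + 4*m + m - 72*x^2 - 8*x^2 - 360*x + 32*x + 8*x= m^3 + 6*m^2 - 40*m + x^2*(-8*m - 80) + x*(7*m^2 + 38*m - 320)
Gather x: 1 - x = 1 - x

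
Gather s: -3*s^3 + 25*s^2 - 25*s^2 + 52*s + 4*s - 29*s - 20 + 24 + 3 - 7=-3*s^3 + 27*s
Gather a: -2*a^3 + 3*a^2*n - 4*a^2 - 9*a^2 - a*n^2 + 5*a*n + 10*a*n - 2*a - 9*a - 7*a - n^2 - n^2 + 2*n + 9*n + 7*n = -2*a^3 + a^2*(3*n - 13) + a*(-n^2 + 15*n - 18) - 2*n^2 + 18*n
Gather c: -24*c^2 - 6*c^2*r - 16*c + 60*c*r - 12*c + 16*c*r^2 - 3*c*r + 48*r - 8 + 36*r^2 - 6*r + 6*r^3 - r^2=c^2*(-6*r - 24) + c*(16*r^2 + 57*r - 28) + 6*r^3 + 35*r^2 + 42*r - 8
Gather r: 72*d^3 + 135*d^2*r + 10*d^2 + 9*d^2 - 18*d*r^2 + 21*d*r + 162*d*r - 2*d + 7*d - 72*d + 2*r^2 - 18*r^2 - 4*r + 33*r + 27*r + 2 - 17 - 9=72*d^3 + 19*d^2 - 67*d + r^2*(-18*d - 16) + r*(135*d^2 + 183*d + 56) - 24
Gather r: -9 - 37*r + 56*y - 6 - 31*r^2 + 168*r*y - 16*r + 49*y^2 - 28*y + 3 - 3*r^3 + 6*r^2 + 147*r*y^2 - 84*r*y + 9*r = -3*r^3 - 25*r^2 + r*(147*y^2 + 84*y - 44) + 49*y^2 + 28*y - 12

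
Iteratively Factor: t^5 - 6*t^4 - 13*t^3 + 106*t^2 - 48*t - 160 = (t - 5)*(t^4 - t^3 - 18*t^2 + 16*t + 32) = (t - 5)*(t - 4)*(t^3 + 3*t^2 - 6*t - 8) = (t - 5)*(t - 4)*(t + 4)*(t^2 - t - 2) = (t - 5)*(t - 4)*(t + 1)*(t + 4)*(t - 2)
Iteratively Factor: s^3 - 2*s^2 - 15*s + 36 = (s - 3)*(s^2 + s - 12) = (s - 3)*(s + 4)*(s - 3)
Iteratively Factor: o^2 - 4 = (o + 2)*(o - 2)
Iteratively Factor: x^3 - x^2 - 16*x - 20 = (x - 5)*(x^2 + 4*x + 4) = (x - 5)*(x + 2)*(x + 2)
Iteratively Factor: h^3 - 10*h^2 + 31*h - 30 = (h - 5)*(h^2 - 5*h + 6) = (h - 5)*(h - 3)*(h - 2)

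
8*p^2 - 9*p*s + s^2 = (-8*p + s)*(-p + s)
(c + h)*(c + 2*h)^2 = c^3 + 5*c^2*h + 8*c*h^2 + 4*h^3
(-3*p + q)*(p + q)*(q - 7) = -3*p^2*q + 21*p^2 - 2*p*q^2 + 14*p*q + q^3 - 7*q^2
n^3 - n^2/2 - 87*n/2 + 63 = (n - 6)*(n - 3/2)*(n + 7)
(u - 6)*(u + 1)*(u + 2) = u^3 - 3*u^2 - 16*u - 12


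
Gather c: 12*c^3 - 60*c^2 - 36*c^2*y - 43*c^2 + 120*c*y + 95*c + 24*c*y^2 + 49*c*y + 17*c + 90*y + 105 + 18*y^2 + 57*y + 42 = 12*c^3 + c^2*(-36*y - 103) + c*(24*y^2 + 169*y + 112) + 18*y^2 + 147*y + 147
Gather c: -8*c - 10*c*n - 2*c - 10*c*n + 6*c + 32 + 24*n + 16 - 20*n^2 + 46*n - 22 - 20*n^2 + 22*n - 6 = c*(-20*n - 4) - 40*n^2 + 92*n + 20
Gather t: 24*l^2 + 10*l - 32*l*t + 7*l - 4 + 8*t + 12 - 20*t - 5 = 24*l^2 + 17*l + t*(-32*l - 12) + 3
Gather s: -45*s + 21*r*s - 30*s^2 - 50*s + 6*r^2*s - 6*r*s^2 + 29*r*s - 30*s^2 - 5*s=s^2*(-6*r - 60) + s*(6*r^2 + 50*r - 100)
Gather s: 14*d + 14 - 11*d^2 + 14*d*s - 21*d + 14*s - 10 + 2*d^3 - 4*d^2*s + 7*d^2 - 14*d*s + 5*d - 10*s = 2*d^3 - 4*d^2 - 2*d + s*(4 - 4*d^2) + 4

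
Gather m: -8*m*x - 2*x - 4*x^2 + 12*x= -8*m*x - 4*x^2 + 10*x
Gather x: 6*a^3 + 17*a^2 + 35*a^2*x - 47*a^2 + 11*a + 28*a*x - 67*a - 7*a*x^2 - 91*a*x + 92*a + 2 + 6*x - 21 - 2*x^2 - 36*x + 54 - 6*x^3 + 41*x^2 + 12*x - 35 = 6*a^3 - 30*a^2 + 36*a - 6*x^3 + x^2*(39 - 7*a) + x*(35*a^2 - 63*a - 18)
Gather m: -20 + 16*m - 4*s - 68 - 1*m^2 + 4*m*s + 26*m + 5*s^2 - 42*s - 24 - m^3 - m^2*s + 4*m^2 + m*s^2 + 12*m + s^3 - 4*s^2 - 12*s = -m^3 + m^2*(3 - s) + m*(s^2 + 4*s + 54) + s^3 + s^2 - 58*s - 112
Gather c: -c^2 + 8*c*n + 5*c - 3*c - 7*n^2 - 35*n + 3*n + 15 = -c^2 + c*(8*n + 2) - 7*n^2 - 32*n + 15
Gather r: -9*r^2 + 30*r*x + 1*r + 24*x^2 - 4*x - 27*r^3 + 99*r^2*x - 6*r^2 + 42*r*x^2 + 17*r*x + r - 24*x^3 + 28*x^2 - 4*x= -27*r^3 + r^2*(99*x - 15) + r*(42*x^2 + 47*x + 2) - 24*x^3 + 52*x^2 - 8*x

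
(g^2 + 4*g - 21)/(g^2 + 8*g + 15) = (g^2 + 4*g - 21)/(g^2 + 8*g + 15)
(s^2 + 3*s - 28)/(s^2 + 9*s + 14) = (s - 4)/(s + 2)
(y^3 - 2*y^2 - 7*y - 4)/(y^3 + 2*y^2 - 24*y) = (y^2 + 2*y + 1)/(y*(y + 6))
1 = 1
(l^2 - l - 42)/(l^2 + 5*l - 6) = (l - 7)/(l - 1)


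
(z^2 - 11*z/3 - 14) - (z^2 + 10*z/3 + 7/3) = -7*z - 49/3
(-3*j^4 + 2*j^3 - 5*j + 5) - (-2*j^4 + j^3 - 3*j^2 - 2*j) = -j^4 + j^3 + 3*j^2 - 3*j + 5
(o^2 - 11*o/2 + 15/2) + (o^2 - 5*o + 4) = 2*o^2 - 21*o/2 + 23/2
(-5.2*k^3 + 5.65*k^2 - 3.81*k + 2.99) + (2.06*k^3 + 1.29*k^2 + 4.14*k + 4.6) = -3.14*k^3 + 6.94*k^2 + 0.33*k + 7.59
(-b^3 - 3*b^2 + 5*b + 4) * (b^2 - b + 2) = -b^5 - 2*b^4 + 6*b^3 - 7*b^2 + 6*b + 8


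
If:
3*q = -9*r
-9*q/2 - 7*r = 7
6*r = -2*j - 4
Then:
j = -68/13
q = -42/13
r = 14/13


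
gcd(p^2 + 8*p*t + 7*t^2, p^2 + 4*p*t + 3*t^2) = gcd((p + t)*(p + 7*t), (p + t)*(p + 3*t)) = p + t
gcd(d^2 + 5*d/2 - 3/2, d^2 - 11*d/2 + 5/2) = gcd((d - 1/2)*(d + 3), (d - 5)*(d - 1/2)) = d - 1/2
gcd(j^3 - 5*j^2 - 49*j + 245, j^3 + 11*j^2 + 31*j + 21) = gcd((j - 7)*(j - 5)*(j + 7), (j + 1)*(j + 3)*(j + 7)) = j + 7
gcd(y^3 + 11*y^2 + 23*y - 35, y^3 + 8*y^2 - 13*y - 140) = y^2 + 12*y + 35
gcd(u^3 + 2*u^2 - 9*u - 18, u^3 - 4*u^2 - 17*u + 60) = u - 3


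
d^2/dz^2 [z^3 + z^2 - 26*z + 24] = 6*z + 2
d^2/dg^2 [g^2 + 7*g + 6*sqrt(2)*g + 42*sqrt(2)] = 2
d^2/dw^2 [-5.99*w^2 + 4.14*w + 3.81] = -11.9800000000000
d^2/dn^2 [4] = 0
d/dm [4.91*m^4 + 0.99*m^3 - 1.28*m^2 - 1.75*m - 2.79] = 19.64*m^3 + 2.97*m^2 - 2.56*m - 1.75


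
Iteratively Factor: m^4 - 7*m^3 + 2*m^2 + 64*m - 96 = (m - 2)*(m^3 - 5*m^2 - 8*m + 48) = (m - 4)*(m - 2)*(m^2 - m - 12) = (m - 4)^2*(m - 2)*(m + 3)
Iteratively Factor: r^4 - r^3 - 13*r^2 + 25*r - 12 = (r - 1)*(r^3 - 13*r + 12) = (r - 3)*(r - 1)*(r^2 + 3*r - 4) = (r - 3)*(r - 1)*(r + 4)*(r - 1)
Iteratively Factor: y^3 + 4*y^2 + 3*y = (y + 3)*(y^2 + y) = (y + 1)*(y + 3)*(y)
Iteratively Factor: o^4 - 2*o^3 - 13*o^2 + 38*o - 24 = (o + 4)*(o^3 - 6*o^2 + 11*o - 6) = (o - 3)*(o + 4)*(o^2 - 3*o + 2) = (o - 3)*(o - 1)*(o + 4)*(o - 2)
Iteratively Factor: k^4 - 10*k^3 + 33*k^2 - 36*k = (k)*(k^3 - 10*k^2 + 33*k - 36) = k*(k - 3)*(k^2 - 7*k + 12) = k*(k - 3)^2*(k - 4)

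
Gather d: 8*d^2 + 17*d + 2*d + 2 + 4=8*d^2 + 19*d + 6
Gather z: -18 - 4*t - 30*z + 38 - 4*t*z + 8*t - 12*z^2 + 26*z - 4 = 4*t - 12*z^2 + z*(-4*t - 4) + 16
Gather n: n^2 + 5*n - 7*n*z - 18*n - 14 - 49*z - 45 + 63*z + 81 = n^2 + n*(-7*z - 13) + 14*z + 22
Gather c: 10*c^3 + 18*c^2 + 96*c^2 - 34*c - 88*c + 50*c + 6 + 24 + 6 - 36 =10*c^3 + 114*c^2 - 72*c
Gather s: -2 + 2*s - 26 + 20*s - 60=22*s - 88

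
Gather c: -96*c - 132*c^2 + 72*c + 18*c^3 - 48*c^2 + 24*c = 18*c^3 - 180*c^2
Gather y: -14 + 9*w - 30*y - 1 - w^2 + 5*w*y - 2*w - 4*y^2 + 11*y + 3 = -w^2 + 7*w - 4*y^2 + y*(5*w - 19) - 12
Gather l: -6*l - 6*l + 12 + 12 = 24 - 12*l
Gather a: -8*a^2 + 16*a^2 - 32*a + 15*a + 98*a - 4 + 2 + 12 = 8*a^2 + 81*a + 10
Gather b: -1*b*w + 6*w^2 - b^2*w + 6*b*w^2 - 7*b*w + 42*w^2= -b^2*w + b*(6*w^2 - 8*w) + 48*w^2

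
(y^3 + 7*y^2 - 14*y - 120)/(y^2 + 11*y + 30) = y - 4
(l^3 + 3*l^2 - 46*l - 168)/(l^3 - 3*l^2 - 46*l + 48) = (l^2 - 3*l - 28)/(l^2 - 9*l + 8)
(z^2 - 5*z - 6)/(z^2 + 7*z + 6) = (z - 6)/(z + 6)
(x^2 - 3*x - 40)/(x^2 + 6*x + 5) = (x - 8)/(x + 1)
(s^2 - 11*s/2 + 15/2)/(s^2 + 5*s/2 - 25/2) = (s - 3)/(s + 5)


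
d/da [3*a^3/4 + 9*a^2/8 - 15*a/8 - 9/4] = 9*a^2/4 + 9*a/4 - 15/8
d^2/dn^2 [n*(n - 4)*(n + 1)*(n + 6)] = 12*n^2 + 18*n - 44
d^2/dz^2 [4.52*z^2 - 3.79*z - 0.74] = 9.04000000000000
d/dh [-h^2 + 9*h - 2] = 9 - 2*h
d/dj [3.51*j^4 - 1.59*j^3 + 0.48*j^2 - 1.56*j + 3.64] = 14.04*j^3 - 4.77*j^2 + 0.96*j - 1.56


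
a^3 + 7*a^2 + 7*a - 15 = (a - 1)*(a + 3)*(a + 5)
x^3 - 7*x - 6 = (x - 3)*(x + 1)*(x + 2)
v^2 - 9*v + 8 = (v - 8)*(v - 1)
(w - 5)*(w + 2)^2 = w^3 - w^2 - 16*w - 20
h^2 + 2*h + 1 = (h + 1)^2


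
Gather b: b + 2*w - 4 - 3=b + 2*w - 7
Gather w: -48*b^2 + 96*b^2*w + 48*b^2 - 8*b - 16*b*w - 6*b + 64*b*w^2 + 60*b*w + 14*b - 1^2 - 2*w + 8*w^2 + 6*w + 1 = w^2*(64*b + 8) + w*(96*b^2 + 44*b + 4)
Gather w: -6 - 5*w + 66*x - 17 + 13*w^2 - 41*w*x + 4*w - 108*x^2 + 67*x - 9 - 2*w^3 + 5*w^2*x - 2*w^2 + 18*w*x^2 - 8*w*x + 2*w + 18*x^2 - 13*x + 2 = -2*w^3 + w^2*(5*x + 11) + w*(18*x^2 - 49*x + 1) - 90*x^2 + 120*x - 30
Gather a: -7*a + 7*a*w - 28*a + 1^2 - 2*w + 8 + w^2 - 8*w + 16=a*(7*w - 35) + w^2 - 10*w + 25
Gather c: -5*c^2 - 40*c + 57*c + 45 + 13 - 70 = -5*c^2 + 17*c - 12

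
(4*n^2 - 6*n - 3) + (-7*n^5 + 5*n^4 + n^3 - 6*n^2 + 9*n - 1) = -7*n^5 + 5*n^4 + n^3 - 2*n^2 + 3*n - 4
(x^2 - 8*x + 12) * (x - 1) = x^3 - 9*x^2 + 20*x - 12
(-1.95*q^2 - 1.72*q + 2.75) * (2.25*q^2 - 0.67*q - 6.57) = -4.3875*q^4 - 2.5635*q^3 + 20.1514*q^2 + 9.4579*q - 18.0675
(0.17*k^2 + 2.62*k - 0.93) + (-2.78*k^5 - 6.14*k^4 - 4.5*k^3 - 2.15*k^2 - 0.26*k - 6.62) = -2.78*k^5 - 6.14*k^4 - 4.5*k^3 - 1.98*k^2 + 2.36*k - 7.55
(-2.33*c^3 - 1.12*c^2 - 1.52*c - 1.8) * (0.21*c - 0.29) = -0.4893*c^4 + 0.4405*c^3 + 0.00560000000000005*c^2 + 0.0628*c + 0.522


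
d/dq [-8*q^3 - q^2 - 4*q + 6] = -24*q^2 - 2*q - 4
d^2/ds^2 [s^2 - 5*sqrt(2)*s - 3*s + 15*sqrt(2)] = 2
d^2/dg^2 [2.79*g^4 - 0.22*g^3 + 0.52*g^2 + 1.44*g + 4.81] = 33.48*g^2 - 1.32*g + 1.04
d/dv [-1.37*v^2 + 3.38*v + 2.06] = 3.38 - 2.74*v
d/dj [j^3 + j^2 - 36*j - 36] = 3*j^2 + 2*j - 36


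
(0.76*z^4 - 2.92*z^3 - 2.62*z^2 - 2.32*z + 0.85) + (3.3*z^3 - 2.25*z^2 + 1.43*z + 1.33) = 0.76*z^4 + 0.38*z^3 - 4.87*z^2 - 0.89*z + 2.18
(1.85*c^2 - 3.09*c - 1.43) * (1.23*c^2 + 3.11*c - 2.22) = 2.2755*c^4 + 1.9528*c^3 - 15.4758*c^2 + 2.4125*c + 3.1746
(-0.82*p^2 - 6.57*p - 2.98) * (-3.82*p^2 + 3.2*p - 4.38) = 3.1324*p^4 + 22.4734*p^3 - 6.0488*p^2 + 19.2406*p + 13.0524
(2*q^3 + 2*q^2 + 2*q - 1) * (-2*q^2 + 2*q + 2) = -4*q^5 + 4*q^3 + 10*q^2 + 2*q - 2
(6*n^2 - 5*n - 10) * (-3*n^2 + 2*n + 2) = -18*n^4 + 27*n^3 + 32*n^2 - 30*n - 20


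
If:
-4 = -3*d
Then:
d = 4/3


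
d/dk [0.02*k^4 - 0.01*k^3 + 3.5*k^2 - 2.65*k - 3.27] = 0.08*k^3 - 0.03*k^2 + 7.0*k - 2.65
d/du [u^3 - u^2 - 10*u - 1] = 3*u^2 - 2*u - 10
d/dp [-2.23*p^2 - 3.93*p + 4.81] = -4.46*p - 3.93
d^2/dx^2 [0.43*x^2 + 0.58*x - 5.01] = 0.860000000000000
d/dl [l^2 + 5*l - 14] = 2*l + 5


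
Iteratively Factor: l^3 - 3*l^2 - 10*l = (l - 5)*(l^2 + 2*l) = (l - 5)*(l + 2)*(l)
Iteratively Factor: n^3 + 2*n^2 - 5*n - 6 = (n + 1)*(n^2 + n - 6) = (n - 2)*(n + 1)*(n + 3)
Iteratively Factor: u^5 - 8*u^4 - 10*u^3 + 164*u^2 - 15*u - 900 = (u - 4)*(u^4 - 4*u^3 - 26*u^2 + 60*u + 225) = (u - 5)*(u - 4)*(u^3 + u^2 - 21*u - 45) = (u - 5)*(u - 4)*(u + 3)*(u^2 - 2*u - 15) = (u - 5)*(u - 4)*(u + 3)^2*(u - 5)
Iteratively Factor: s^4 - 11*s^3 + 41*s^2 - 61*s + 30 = (s - 5)*(s^3 - 6*s^2 + 11*s - 6) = (s - 5)*(s - 2)*(s^2 - 4*s + 3) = (s - 5)*(s - 2)*(s - 1)*(s - 3)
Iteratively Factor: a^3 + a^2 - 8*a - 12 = (a - 3)*(a^2 + 4*a + 4) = (a - 3)*(a + 2)*(a + 2)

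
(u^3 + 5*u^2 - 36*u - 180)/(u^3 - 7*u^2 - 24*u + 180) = (u + 6)/(u - 6)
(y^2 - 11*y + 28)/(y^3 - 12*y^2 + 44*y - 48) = (y - 7)/(y^2 - 8*y + 12)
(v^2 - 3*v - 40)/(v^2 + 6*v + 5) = (v - 8)/(v + 1)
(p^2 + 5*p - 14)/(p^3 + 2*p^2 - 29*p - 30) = (p^2 + 5*p - 14)/(p^3 + 2*p^2 - 29*p - 30)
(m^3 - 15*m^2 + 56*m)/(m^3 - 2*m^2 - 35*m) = (m - 8)/(m + 5)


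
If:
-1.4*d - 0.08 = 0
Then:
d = -0.06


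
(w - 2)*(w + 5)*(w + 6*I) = w^3 + 3*w^2 + 6*I*w^2 - 10*w + 18*I*w - 60*I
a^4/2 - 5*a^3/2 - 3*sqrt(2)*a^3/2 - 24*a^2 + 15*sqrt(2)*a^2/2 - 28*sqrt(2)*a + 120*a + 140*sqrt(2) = (a/2 + sqrt(2))*(a - 5)*(a - 7*sqrt(2))*(a + 2*sqrt(2))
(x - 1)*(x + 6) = x^2 + 5*x - 6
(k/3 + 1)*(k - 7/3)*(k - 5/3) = k^3/3 - k^2/3 - 73*k/27 + 35/9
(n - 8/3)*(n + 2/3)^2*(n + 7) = n^4 + 17*n^3/3 - 112*n^2/9 - 620*n/27 - 224/27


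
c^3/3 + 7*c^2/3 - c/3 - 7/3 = (c/3 + 1/3)*(c - 1)*(c + 7)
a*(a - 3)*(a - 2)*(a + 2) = a^4 - 3*a^3 - 4*a^2 + 12*a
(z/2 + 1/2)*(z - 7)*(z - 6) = z^3/2 - 6*z^2 + 29*z/2 + 21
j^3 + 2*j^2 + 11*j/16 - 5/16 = (j - 1/4)*(j + 1)*(j + 5/4)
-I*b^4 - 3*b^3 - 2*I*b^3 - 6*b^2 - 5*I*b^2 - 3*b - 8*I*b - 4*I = (b + 1)*(b - 4*I)*(b + I)*(-I*b - I)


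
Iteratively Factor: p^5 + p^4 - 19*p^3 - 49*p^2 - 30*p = (p + 1)*(p^4 - 19*p^2 - 30*p) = (p - 5)*(p + 1)*(p^3 + 5*p^2 + 6*p) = (p - 5)*(p + 1)*(p + 2)*(p^2 + 3*p) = p*(p - 5)*(p + 1)*(p + 2)*(p + 3)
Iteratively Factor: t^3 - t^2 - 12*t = (t)*(t^2 - t - 12) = t*(t - 4)*(t + 3)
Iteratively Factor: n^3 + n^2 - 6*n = (n - 2)*(n^2 + 3*n) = n*(n - 2)*(n + 3)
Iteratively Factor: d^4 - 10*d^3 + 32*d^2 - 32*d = (d - 2)*(d^3 - 8*d^2 + 16*d) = d*(d - 2)*(d^2 - 8*d + 16) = d*(d - 4)*(d - 2)*(d - 4)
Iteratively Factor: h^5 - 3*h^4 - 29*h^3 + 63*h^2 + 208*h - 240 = (h - 5)*(h^4 + 2*h^3 - 19*h^2 - 32*h + 48) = (h - 5)*(h - 4)*(h^3 + 6*h^2 + 5*h - 12) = (h - 5)*(h - 4)*(h + 3)*(h^2 + 3*h - 4) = (h - 5)*(h - 4)*(h + 3)*(h + 4)*(h - 1)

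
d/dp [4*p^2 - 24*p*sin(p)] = -24*p*cos(p) + 8*p - 24*sin(p)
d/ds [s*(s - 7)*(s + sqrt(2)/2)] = 3*s^2 - 14*s + sqrt(2)*s - 7*sqrt(2)/2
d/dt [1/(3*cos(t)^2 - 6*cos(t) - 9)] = 2*(cos(t) - 1)*sin(t)/(3*(sin(t)^2 + 2*cos(t) + 2)^2)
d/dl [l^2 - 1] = 2*l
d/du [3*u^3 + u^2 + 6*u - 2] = 9*u^2 + 2*u + 6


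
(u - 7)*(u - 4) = u^2 - 11*u + 28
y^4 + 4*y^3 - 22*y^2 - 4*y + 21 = (y - 3)*(y - 1)*(y + 1)*(y + 7)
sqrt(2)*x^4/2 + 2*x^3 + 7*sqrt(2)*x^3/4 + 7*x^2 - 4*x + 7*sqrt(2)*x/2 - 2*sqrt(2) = (x - 1/2)*(x + 4)*(x + sqrt(2))*(sqrt(2)*x/2 + 1)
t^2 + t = t*(t + 1)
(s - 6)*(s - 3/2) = s^2 - 15*s/2 + 9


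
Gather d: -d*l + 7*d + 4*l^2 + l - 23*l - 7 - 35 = d*(7 - l) + 4*l^2 - 22*l - 42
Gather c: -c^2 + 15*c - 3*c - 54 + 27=-c^2 + 12*c - 27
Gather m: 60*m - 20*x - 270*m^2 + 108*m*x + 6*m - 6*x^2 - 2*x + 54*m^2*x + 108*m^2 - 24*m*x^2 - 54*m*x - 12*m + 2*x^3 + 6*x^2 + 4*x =m^2*(54*x - 162) + m*(-24*x^2 + 54*x + 54) + 2*x^3 - 18*x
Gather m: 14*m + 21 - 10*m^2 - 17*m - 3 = -10*m^2 - 3*m + 18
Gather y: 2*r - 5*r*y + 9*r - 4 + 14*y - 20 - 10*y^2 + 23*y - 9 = 11*r - 10*y^2 + y*(37 - 5*r) - 33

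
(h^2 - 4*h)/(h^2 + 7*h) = (h - 4)/(h + 7)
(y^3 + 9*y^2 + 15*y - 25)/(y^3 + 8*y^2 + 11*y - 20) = (y + 5)/(y + 4)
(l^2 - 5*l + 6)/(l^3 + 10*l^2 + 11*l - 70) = (l - 3)/(l^2 + 12*l + 35)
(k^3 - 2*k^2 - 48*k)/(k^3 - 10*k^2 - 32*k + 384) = k/(k - 8)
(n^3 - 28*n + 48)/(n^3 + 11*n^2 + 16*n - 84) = (n - 4)/(n + 7)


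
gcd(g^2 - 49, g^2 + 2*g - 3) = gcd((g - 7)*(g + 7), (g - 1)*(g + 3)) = 1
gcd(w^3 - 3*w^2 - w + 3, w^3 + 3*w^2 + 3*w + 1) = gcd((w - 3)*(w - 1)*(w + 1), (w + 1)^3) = w + 1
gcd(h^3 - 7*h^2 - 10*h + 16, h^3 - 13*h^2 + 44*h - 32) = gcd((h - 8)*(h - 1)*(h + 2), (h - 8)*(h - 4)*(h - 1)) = h^2 - 9*h + 8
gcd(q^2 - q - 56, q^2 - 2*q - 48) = q - 8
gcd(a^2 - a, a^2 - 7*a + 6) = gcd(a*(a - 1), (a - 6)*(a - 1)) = a - 1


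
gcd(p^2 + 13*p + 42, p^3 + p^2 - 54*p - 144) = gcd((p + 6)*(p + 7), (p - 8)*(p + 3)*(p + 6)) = p + 6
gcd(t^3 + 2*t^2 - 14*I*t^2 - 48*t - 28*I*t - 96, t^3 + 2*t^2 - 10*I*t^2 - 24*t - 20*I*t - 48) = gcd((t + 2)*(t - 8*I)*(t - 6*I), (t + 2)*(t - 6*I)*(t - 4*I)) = t^2 + t*(2 - 6*I) - 12*I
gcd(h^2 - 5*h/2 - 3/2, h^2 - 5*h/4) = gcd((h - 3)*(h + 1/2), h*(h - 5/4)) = 1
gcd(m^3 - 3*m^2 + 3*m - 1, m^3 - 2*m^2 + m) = m^2 - 2*m + 1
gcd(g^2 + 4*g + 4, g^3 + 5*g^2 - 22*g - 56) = g + 2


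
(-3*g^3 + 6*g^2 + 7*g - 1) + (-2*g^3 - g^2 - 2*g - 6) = -5*g^3 + 5*g^2 + 5*g - 7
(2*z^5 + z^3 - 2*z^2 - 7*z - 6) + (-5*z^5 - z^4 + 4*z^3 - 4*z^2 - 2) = -3*z^5 - z^4 + 5*z^3 - 6*z^2 - 7*z - 8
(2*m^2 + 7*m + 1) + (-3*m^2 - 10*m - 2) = -m^2 - 3*m - 1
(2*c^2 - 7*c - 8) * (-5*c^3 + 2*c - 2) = -10*c^5 + 35*c^4 + 44*c^3 - 18*c^2 - 2*c + 16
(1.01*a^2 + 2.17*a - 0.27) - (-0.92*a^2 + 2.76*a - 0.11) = 1.93*a^2 - 0.59*a - 0.16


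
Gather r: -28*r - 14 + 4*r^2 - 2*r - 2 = 4*r^2 - 30*r - 16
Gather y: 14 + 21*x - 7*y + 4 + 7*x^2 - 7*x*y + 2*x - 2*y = 7*x^2 + 23*x + y*(-7*x - 9) + 18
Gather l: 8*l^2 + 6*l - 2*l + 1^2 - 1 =8*l^2 + 4*l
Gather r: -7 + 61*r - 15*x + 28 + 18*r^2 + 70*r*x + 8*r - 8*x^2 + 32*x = 18*r^2 + r*(70*x + 69) - 8*x^2 + 17*x + 21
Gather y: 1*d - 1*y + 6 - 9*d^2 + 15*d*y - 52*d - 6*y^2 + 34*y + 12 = -9*d^2 - 51*d - 6*y^2 + y*(15*d + 33) + 18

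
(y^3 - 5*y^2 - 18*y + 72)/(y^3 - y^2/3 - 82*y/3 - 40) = 3*(y - 3)/(3*y + 5)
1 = 1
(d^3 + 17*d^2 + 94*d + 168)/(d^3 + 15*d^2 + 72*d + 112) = (d + 6)/(d + 4)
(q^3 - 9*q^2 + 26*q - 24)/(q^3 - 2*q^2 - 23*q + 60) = (q - 2)/(q + 5)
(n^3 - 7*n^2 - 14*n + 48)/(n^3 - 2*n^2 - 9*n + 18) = (n - 8)/(n - 3)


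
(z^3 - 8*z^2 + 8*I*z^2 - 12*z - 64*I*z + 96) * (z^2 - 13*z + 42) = z^5 - 21*z^4 + 8*I*z^4 + 134*z^3 - 168*I*z^3 - 84*z^2 + 1168*I*z^2 - 1752*z - 2688*I*z + 4032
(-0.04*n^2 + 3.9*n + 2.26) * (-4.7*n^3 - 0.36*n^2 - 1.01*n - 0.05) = 0.188*n^5 - 18.3156*n^4 - 11.9856*n^3 - 4.7506*n^2 - 2.4776*n - 0.113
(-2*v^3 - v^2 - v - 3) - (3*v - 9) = -2*v^3 - v^2 - 4*v + 6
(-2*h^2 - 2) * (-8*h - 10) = 16*h^3 + 20*h^2 + 16*h + 20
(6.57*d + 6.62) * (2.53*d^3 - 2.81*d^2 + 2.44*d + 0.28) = 16.6221*d^4 - 1.7131*d^3 - 2.5714*d^2 + 17.9924*d + 1.8536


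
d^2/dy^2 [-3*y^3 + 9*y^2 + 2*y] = 18 - 18*y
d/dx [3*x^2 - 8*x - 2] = 6*x - 8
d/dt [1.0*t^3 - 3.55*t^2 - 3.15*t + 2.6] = 3.0*t^2 - 7.1*t - 3.15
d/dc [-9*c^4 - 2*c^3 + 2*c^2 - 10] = 2*c*(-18*c^2 - 3*c + 2)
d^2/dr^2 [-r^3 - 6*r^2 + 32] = -6*r - 12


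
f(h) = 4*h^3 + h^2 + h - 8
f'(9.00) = 991.00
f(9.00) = 2998.00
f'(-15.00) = 2671.00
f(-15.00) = -13298.00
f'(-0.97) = 10.35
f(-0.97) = -11.68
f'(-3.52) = 142.64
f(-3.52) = -173.59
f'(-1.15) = 14.57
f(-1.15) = -13.91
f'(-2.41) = 65.88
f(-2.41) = -60.59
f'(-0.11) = 0.93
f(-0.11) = -8.10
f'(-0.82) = 7.43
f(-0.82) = -10.35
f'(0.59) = 6.36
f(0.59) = -6.24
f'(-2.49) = 70.42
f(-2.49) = -66.04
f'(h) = 12*h^2 + 2*h + 1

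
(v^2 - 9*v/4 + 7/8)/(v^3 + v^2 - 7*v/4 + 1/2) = (4*v - 7)/(2*(2*v^2 + 3*v - 2))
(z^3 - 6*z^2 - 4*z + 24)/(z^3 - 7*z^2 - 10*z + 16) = (z^2 - 8*z + 12)/(z^2 - 9*z + 8)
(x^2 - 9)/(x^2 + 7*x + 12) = (x - 3)/(x + 4)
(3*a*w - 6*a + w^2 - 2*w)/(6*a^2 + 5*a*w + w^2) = (w - 2)/(2*a + w)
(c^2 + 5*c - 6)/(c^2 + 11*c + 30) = (c - 1)/(c + 5)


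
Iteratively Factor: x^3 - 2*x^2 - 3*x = (x)*(x^2 - 2*x - 3) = x*(x + 1)*(x - 3)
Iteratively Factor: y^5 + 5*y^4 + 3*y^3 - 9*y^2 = (y + 3)*(y^4 + 2*y^3 - 3*y^2) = (y + 3)^2*(y^3 - y^2) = y*(y + 3)^2*(y^2 - y) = y^2*(y + 3)^2*(y - 1)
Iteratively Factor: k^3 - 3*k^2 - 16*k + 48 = (k - 4)*(k^2 + k - 12) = (k - 4)*(k + 4)*(k - 3)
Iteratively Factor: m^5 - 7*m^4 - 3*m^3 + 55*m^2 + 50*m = (m - 5)*(m^4 - 2*m^3 - 13*m^2 - 10*m) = (m - 5)*(m + 1)*(m^3 - 3*m^2 - 10*m) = (m - 5)*(m + 1)*(m + 2)*(m^2 - 5*m) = m*(m - 5)*(m + 1)*(m + 2)*(m - 5)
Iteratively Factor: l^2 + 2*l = (l + 2)*(l)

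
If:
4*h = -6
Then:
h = -3/2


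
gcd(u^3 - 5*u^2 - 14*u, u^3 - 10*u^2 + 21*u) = u^2 - 7*u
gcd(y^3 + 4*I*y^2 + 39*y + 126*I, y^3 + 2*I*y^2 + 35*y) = y + 7*I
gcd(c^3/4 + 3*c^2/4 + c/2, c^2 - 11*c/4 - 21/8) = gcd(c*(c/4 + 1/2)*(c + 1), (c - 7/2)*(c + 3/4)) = 1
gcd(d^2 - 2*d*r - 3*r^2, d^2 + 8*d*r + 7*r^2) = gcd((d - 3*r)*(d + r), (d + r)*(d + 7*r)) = d + r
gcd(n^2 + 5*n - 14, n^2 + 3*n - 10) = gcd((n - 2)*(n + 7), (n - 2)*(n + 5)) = n - 2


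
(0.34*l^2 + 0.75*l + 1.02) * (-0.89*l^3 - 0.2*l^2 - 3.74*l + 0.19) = -0.3026*l^5 - 0.7355*l^4 - 2.3294*l^3 - 2.9444*l^2 - 3.6723*l + 0.1938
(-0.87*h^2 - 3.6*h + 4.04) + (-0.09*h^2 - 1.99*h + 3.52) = -0.96*h^2 - 5.59*h + 7.56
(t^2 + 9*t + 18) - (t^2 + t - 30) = 8*t + 48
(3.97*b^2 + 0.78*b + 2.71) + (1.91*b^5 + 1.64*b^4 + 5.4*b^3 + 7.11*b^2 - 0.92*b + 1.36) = 1.91*b^5 + 1.64*b^4 + 5.4*b^3 + 11.08*b^2 - 0.14*b + 4.07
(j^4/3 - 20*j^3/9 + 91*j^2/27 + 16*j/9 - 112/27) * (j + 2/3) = j^5/3 - 2*j^4 + 17*j^3/9 + 326*j^2/81 - 80*j/27 - 224/81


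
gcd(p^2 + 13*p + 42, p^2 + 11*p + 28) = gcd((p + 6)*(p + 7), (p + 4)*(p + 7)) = p + 7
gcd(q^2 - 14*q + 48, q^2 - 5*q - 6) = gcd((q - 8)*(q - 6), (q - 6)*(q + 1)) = q - 6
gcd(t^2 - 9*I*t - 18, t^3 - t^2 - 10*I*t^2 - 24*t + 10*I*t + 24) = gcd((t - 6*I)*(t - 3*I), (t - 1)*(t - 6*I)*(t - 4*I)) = t - 6*I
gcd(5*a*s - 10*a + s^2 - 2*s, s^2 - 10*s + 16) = s - 2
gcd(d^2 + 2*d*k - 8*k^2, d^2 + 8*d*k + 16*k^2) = d + 4*k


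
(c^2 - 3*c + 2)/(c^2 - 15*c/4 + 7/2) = 4*(c - 1)/(4*c - 7)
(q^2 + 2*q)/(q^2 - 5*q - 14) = q/(q - 7)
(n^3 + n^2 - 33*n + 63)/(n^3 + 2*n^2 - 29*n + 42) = (n - 3)/(n - 2)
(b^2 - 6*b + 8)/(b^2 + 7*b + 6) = (b^2 - 6*b + 8)/(b^2 + 7*b + 6)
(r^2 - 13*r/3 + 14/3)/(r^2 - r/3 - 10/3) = (3*r - 7)/(3*r + 5)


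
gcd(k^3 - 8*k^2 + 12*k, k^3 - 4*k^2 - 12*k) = k^2 - 6*k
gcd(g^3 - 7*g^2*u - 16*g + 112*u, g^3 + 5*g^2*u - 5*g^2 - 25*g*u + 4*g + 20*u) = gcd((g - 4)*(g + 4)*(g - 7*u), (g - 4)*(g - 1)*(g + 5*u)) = g - 4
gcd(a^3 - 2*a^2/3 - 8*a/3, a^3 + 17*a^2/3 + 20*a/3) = a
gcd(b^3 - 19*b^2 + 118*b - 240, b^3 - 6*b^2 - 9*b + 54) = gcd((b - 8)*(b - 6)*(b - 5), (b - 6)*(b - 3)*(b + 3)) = b - 6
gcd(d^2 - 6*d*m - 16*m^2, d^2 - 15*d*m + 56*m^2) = d - 8*m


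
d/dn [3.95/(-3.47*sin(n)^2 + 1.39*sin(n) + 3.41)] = (27.413*sin(n) - 5.4905)*cos(n)/(-3.47*sin(n)^2 + 1.39*sin(n) + 3.41)^2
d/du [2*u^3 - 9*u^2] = 6*u*(u - 3)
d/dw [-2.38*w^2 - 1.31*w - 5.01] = -4.76*w - 1.31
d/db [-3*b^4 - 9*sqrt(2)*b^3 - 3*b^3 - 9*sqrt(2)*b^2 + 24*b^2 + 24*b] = -12*b^3 - 27*sqrt(2)*b^2 - 9*b^2 - 18*sqrt(2)*b + 48*b + 24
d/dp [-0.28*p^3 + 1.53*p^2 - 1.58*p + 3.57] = -0.84*p^2 + 3.06*p - 1.58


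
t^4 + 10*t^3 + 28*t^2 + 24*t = t*(t + 2)^2*(t + 6)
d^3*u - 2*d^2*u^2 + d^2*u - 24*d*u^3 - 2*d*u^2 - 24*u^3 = (d - 6*u)*(d + 4*u)*(d*u + u)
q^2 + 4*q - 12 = (q - 2)*(q + 6)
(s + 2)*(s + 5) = s^2 + 7*s + 10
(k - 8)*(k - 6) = k^2 - 14*k + 48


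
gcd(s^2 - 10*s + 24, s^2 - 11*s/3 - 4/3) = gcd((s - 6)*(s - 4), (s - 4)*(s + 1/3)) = s - 4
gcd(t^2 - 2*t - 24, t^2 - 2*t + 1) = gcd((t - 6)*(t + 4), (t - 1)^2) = 1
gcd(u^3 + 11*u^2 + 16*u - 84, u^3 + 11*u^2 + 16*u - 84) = u^3 + 11*u^2 + 16*u - 84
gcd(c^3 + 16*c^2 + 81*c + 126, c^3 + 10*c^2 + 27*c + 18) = c^2 + 9*c + 18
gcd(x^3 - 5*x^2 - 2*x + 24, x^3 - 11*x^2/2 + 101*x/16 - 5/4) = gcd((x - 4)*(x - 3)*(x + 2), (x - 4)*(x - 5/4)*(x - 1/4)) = x - 4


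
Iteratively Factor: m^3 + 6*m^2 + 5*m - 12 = (m + 3)*(m^2 + 3*m - 4) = (m + 3)*(m + 4)*(m - 1)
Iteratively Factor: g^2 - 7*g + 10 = (g - 5)*(g - 2)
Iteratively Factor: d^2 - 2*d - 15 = (d + 3)*(d - 5)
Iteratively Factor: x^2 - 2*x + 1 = (x - 1)*(x - 1)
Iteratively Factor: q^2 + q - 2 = (q + 2)*(q - 1)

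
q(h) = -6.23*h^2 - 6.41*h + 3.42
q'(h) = -12.46*h - 6.41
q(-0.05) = 3.72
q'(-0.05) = -5.79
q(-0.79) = 4.60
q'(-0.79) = 3.43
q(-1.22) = 1.97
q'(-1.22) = 8.79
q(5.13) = -193.42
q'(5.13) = -70.33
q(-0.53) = 5.07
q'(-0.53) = 0.19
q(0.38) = 0.08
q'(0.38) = -11.14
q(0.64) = -3.23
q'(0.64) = -14.38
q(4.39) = -144.79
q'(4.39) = -61.11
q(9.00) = -558.90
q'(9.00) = -118.55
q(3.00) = -71.88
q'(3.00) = -43.79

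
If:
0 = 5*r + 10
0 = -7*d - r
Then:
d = 2/7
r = -2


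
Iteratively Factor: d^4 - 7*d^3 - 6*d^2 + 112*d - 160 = (d - 5)*(d^3 - 2*d^2 - 16*d + 32) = (d - 5)*(d - 4)*(d^2 + 2*d - 8) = (d - 5)*(d - 4)*(d + 4)*(d - 2)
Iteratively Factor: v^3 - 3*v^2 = (v)*(v^2 - 3*v) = v^2*(v - 3)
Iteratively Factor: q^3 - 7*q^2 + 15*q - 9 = (q - 3)*(q^2 - 4*q + 3) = (q - 3)*(q - 1)*(q - 3)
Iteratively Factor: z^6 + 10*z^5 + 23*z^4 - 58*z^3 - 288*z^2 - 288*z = (z)*(z^5 + 10*z^4 + 23*z^3 - 58*z^2 - 288*z - 288) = z*(z + 4)*(z^4 + 6*z^3 - z^2 - 54*z - 72) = z*(z - 3)*(z + 4)*(z^3 + 9*z^2 + 26*z + 24) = z*(z - 3)*(z + 2)*(z + 4)*(z^2 + 7*z + 12) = z*(z - 3)*(z + 2)*(z + 4)^2*(z + 3)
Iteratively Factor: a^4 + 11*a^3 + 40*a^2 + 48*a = (a + 4)*(a^3 + 7*a^2 + 12*a) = (a + 4)^2*(a^2 + 3*a) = a*(a + 4)^2*(a + 3)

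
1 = 1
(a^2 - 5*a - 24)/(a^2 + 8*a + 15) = (a - 8)/(a + 5)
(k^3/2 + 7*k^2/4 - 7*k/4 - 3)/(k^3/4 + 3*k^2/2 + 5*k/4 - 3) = (2*k^2 - k - 3)/(k^2 + 2*k - 3)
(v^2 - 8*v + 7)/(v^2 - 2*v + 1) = (v - 7)/(v - 1)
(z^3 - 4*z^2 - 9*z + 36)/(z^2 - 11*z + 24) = (z^2 - z - 12)/(z - 8)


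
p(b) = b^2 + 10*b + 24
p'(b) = 2*b + 10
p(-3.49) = 1.28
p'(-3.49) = 3.02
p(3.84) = 77.15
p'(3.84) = 17.68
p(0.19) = 25.94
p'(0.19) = 10.38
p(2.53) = 55.70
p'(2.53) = 15.06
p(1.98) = 47.72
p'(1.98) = 13.96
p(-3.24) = 2.10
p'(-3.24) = 3.52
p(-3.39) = 1.59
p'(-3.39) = 3.22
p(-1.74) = 9.63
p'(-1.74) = 6.52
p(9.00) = 195.00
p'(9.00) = 28.00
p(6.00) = 120.00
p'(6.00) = 22.00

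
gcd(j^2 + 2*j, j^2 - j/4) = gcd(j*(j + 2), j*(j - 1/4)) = j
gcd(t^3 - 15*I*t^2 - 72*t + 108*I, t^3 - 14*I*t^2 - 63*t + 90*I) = t^2 - 9*I*t - 18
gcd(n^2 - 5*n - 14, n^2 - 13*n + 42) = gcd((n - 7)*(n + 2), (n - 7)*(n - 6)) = n - 7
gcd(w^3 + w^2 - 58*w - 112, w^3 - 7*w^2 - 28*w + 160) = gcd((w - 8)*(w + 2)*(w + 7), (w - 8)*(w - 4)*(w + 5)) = w - 8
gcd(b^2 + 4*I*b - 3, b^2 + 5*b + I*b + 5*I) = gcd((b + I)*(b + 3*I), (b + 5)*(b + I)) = b + I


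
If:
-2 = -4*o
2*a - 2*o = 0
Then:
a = 1/2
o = 1/2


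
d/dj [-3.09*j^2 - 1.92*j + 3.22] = -6.18*j - 1.92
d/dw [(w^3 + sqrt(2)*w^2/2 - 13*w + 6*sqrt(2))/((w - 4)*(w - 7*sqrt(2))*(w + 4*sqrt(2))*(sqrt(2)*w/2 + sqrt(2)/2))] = (-sqrt(2)*w^6 - 2*w^5 - 18*sqrt(2)*w^4 + 21*w^4 - 156*w^3 + 258*sqrt(2)*w^3 + 12*sqrt(2)*w^2 + 510*w^2 - 216*sqrt(2)*w + 1888*w - 3056*sqrt(2) - 2016)/(w^8 - 6*sqrt(2)*w^7 - 6*w^7 - 93*w^6 + 36*sqrt(2)*w^6 + 330*sqrt(2)*w^5 + 588*w^5 - 2160*sqrt(2)*w^4 + 3058*w^4 - 21072*w^3 + 240*sqrt(2)*w^3 + 1632*w^2 + 8064*sqrt(2)*w^2 + 5376*sqrt(2)*w + 75264*w + 50176)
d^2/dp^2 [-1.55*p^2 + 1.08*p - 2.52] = -3.10000000000000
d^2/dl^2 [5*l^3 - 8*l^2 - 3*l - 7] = 30*l - 16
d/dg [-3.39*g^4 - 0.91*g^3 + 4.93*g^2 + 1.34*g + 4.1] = -13.56*g^3 - 2.73*g^2 + 9.86*g + 1.34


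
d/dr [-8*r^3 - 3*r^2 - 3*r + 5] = -24*r^2 - 6*r - 3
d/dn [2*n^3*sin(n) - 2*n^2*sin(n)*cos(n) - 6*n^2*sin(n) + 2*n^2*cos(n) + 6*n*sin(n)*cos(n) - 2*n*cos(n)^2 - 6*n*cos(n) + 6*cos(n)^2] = 2*n^3*cos(n) + 4*n^2*sin(n) - 6*n^2*cos(n) - 2*n^2*cos(2*n) - 6*n*sin(n) + 4*n*cos(n) + 6*n*cos(2*n) - 3*sin(2*n) - 6*cos(n) - cos(2*n) - 1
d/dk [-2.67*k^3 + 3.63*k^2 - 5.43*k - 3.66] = -8.01*k^2 + 7.26*k - 5.43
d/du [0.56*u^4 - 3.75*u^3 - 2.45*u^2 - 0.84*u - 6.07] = 2.24*u^3 - 11.25*u^2 - 4.9*u - 0.84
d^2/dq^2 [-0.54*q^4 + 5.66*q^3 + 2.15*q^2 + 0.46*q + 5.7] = -6.48*q^2 + 33.96*q + 4.3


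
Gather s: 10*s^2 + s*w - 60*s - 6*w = 10*s^2 + s*(w - 60) - 6*w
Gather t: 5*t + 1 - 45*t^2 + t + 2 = -45*t^2 + 6*t + 3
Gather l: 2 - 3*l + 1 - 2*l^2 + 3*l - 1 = 2 - 2*l^2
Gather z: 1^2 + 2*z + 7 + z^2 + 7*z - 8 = z^2 + 9*z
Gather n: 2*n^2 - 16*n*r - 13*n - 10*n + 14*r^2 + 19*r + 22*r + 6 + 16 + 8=2*n^2 + n*(-16*r - 23) + 14*r^2 + 41*r + 30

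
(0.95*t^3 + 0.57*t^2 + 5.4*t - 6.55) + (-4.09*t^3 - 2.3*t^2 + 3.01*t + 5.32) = -3.14*t^3 - 1.73*t^2 + 8.41*t - 1.23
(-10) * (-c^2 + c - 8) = 10*c^2 - 10*c + 80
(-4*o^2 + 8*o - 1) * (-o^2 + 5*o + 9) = 4*o^4 - 28*o^3 + 5*o^2 + 67*o - 9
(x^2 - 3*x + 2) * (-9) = -9*x^2 + 27*x - 18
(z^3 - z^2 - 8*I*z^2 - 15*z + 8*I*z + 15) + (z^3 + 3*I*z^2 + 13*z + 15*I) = 2*z^3 - z^2 - 5*I*z^2 - 2*z + 8*I*z + 15 + 15*I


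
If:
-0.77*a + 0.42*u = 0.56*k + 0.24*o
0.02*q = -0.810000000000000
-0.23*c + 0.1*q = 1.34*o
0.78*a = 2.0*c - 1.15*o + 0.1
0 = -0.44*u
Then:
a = -16.4130434782609*o - 45.0222965440357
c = -5.82608695652174*o - 17.6086956521739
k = 22.1393633540373*o + 61.9056577480491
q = -40.50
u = 0.00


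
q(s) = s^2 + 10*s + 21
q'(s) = 2*s + 10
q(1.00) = 32.00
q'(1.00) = 12.00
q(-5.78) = -3.39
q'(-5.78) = -1.56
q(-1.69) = 6.96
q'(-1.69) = 6.62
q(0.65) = 27.92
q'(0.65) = 11.30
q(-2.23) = 3.67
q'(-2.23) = 5.54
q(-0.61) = 15.27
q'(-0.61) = 8.78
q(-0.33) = 17.81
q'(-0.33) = 9.34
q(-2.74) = 1.11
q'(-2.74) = 4.52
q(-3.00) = 0.00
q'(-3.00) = 4.00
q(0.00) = 21.00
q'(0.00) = 10.00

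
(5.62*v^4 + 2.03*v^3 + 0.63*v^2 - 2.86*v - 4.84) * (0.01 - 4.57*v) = -25.6834*v^5 - 9.2209*v^4 - 2.8588*v^3 + 13.0765*v^2 + 22.0902*v - 0.0484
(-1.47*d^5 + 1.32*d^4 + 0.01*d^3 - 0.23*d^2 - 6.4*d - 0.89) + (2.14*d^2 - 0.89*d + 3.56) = -1.47*d^5 + 1.32*d^4 + 0.01*d^3 + 1.91*d^2 - 7.29*d + 2.67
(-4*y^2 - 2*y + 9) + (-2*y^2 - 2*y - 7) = -6*y^2 - 4*y + 2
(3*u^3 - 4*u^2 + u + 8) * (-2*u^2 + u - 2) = -6*u^5 + 11*u^4 - 12*u^3 - 7*u^2 + 6*u - 16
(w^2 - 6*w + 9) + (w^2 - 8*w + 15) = 2*w^2 - 14*w + 24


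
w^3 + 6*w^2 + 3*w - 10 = (w - 1)*(w + 2)*(w + 5)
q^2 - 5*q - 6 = (q - 6)*(q + 1)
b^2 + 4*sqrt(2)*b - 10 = (b - sqrt(2))*(b + 5*sqrt(2))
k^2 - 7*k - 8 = (k - 8)*(k + 1)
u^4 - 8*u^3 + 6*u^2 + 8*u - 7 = (u - 7)*(u - 1)^2*(u + 1)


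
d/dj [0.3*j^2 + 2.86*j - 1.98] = 0.6*j + 2.86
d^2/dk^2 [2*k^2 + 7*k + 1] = 4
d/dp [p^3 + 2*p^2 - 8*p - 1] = 3*p^2 + 4*p - 8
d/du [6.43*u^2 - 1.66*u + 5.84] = 12.86*u - 1.66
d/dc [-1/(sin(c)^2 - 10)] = 4*sin(2*c)/(cos(2*c) + 19)^2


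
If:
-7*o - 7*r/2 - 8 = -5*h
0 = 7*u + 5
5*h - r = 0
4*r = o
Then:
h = -16/305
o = -64/61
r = -16/61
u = -5/7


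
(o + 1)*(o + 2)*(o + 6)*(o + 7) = o^4 + 16*o^3 + 83*o^2 + 152*o + 84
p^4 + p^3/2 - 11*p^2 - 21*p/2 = p*(p - 7/2)*(p + 1)*(p + 3)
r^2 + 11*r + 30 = (r + 5)*(r + 6)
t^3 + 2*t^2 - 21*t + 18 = (t - 3)*(t - 1)*(t + 6)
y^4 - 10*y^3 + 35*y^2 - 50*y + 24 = (y - 4)*(y - 3)*(y - 2)*(y - 1)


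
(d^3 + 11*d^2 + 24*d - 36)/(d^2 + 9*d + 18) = (d^2 + 5*d - 6)/(d + 3)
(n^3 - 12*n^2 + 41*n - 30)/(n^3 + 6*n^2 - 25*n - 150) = (n^2 - 7*n + 6)/(n^2 + 11*n + 30)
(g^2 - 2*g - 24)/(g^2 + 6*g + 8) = (g - 6)/(g + 2)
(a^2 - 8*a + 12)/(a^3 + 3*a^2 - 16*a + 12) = (a - 6)/(a^2 + 5*a - 6)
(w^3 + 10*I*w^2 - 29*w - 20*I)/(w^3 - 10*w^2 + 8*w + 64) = (w^3 + 10*I*w^2 - 29*w - 20*I)/(w^3 - 10*w^2 + 8*w + 64)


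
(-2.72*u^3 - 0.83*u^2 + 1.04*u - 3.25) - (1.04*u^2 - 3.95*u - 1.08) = -2.72*u^3 - 1.87*u^2 + 4.99*u - 2.17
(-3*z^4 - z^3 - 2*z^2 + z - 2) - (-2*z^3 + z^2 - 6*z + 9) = -3*z^4 + z^3 - 3*z^2 + 7*z - 11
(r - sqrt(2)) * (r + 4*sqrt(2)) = r^2 + 3*sqrt(2)*r - 8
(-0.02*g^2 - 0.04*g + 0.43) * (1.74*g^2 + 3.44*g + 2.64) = -0.0348*g^4 - 0.1384*g^3 + 0.5578*g^2 + 1.3736*g + 1.1352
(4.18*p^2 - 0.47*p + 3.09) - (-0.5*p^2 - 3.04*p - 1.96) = 4.68*p^2 + 2.57*p + 5.05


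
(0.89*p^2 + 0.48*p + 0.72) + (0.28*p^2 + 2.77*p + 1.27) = 1.17*p^2 + 3.25*p + 1.99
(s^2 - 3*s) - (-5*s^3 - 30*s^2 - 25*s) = 5*s^3 + 31*s^2 + 22*s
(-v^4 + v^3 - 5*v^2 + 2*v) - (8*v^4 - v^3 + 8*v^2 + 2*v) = -9*v^4 + 2*v^3 - 13*v^2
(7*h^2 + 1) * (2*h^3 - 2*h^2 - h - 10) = 14*h^5 - 14*h^4 - 5*h^3 - 72*h^2 - h - 10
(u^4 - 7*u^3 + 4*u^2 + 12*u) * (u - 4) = u^5 - 11*u^4 + 32*u^3 - 4*u^2 - 48*u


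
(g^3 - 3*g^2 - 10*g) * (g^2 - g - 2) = g^5 - 4*g^4 - 9*g^3 + 16*g^2 + 20*g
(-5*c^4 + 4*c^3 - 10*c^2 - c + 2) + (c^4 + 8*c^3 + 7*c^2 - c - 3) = -4*c^4 + 12*c^3 - 3*c^2 - 2*c - 1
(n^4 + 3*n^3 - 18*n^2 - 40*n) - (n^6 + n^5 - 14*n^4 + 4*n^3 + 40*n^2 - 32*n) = -n^6 - n^5 + 15*n^4 - n^3 - 58*n^2 - 8*n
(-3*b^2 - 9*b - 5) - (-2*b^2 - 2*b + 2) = -b^2 - 7*b - 7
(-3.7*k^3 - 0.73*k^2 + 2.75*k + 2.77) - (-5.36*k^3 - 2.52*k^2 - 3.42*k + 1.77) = 1.66*k^3 + 1.79*k^2 + 6.17*k + 1.0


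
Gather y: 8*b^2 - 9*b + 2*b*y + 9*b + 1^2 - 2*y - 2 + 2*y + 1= 8*b^2 + 2*b*y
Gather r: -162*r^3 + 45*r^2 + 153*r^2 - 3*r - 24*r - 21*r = -162*r^3 + 198*r^2 - 48*r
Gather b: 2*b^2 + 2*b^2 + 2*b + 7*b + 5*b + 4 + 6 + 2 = 4*b^2 + 14*b + 12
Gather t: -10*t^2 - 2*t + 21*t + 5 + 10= -10*t^2 + 19*t + 15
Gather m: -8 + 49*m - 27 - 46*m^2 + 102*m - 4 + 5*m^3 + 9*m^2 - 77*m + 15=5*m^3 - 37*m^2 + 74*m - 24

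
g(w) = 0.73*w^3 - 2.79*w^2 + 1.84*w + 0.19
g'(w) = 2.19*w^2 - 5.58*w + 1.84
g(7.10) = 133.89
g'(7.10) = 72.62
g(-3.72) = -82.84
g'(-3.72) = 52.90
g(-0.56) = -1.84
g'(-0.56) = 5.65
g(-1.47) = -10.86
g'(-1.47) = 14.77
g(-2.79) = -42.52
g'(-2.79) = 34.46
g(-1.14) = -6.62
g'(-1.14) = 11.05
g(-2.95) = -48.26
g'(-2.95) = 37.36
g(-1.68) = -14.24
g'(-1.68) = 17.40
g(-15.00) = -3118.91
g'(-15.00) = 578.29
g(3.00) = 0.31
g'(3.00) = 4.81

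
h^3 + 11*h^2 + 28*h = h*(h + 4)*(h + 7)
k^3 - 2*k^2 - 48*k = k*(k - 8)*(k + 6)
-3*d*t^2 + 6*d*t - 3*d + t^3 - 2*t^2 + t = (-3*d + t)*(t - 1)^2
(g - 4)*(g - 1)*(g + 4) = g^3 - g^2 - 16*g + 16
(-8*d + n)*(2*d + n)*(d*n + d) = -16*d^3*n - 16*d^3 - 6*d^2*n^2 - 6*d^2*n + d*n^3 + d*n^2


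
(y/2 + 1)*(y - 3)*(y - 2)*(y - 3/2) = y^4/2 - 9*y^3/4 + y^2/4 + 9*y - 9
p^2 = p^2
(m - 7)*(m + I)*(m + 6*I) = m^3 - 7*m^2 + 7*I*m^2 - 6*m - 49*I*m + 42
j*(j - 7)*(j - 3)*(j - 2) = j^4 - 12*j^3 + 41*j^2 - 42*j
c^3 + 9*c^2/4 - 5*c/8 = c*(c - 1/4)*(c + 5/2)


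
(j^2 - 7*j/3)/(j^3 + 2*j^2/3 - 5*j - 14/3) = j/(j^2 + 3*j + 2)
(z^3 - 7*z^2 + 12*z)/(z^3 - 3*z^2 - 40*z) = (-z^2 + 7*z - 12)/(-z^2 + 3*z + 40)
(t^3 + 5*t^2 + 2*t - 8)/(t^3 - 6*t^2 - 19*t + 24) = (t^2 + 6*t + 8)/(t^2 - 5*t - 24)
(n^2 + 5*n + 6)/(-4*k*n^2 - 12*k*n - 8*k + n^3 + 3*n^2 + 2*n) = (-n - 3)/(4*k*n + 4*k - n^2 - n)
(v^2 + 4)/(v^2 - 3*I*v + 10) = (v - 2*I)/(v - 5*I)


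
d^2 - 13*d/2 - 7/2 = (d - 7)*(d + 1/2)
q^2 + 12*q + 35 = (q + 5)*(q + 7)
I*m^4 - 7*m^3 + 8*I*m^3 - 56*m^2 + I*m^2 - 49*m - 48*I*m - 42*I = (m + 7)*(m + I)*(m + 6*I)*(I*m + I)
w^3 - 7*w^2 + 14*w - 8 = (w - 4)*(w - 2)*(w - 1)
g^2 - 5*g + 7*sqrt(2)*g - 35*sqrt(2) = (g - 5)*(g + 7*sqrt(2))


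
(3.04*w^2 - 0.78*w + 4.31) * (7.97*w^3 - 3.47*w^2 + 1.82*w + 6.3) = 24.2288*w^5 - 16.7654*w^4 + 42.5901*w^3 + 2.7767*w^2 + 2.9302*w + 27.153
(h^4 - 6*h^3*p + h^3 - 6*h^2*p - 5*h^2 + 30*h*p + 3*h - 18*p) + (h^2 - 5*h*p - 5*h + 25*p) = h^4 - 6*h^3*p + h^3 - 6*h^2*p - 4*h^2 + 25*h*p - 2*h + 7*p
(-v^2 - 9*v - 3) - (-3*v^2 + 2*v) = 2*v^2 - 11*v - 3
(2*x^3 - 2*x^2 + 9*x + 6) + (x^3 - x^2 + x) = 3*x^3 - 3*x^2 + 10*x + 6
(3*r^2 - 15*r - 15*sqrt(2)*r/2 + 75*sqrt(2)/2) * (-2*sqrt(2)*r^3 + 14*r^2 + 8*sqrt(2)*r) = -6*sqrt(2)*r^5 + 30*sqrt(2)*r^4 + 72*r^4 - 360*r^3 - 81*sqrt(2)*r^3 - 120*r^2 + 405*sqrt(2)*r^2 + 600*r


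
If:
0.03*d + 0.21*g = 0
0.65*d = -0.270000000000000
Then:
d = -0.42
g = 0.06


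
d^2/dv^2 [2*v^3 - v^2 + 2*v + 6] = 12*v - 2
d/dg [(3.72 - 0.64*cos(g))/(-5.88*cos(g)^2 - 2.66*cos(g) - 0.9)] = (3.7632*cos(g)^2 - 43.7472*cos(g) - 10.4712)*sin(g)/(34.5744*cos(g)^4 + 31.2816*cos(g)^3 + 17.6596*cos(g)^2 + 4.788*cos(g) + 0.81)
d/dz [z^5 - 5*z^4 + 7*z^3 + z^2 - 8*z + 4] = 5*z^4 - 20*z^3 + 21*z^2 + 2*z - 8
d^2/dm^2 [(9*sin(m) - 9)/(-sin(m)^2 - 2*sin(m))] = 9*(sin(m)^2 - 6*sin(m) - 8 + 2/sin(m) + 12/sin(m)^2 + 8/sin(m)^3)/(sin(m) + 2)^3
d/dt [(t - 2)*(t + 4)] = 2*t + 2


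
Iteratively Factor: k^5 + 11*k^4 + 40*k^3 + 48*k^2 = (k + 4)*(k^4 + 7*k^3 + 12*k^2) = k*(k + 4)*(k^3 + 7*k^2 + 12*k) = k*(k + 3)*(k + 4)*(k^2 + 4*k) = k^2*(k + 3)*(k + 4)*(k + 4)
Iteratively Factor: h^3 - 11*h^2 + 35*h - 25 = (h - 5)*(h^2 - 6*h + 5) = (h - 5)*(h - 1)*(h - 5)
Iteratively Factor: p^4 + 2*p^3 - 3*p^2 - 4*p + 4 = (p - 1)*(p^3 + 3*p^2 - 4) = (p - 1)*(p + 2)*(p^2 + p - 2) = (p - 1)*(p + 2)^2*(p - 1)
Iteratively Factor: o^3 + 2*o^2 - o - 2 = (o + 1)*(o^2 + o - 2) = (o + 1)*(o + 2)*(o - 1)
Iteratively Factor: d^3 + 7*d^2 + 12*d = (d)*(d^2 + 7*d + 12) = d*(d + 4)*(d + 3)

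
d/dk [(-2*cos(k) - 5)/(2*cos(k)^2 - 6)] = (sin(k)^2 - 5*cos(k) - 4)*sin(k)/(cos(k)^2 - 3)^2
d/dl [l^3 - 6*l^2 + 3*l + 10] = 3*l^2 - 12*l + 3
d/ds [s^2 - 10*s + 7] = 2*s - 10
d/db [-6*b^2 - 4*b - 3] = -12*b - 4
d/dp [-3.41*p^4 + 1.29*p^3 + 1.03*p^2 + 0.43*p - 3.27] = -13.64*p^3 + 3.87*p^2 + 2.06*p + 0.43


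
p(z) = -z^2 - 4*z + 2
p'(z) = -2*z - 4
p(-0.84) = 4.65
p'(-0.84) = -2.32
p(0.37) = 0.38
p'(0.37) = -4.74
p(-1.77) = 5.95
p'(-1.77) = -0.46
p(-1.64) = 5.87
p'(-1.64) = -0.72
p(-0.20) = 2.76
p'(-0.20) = -3.60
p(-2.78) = 5.39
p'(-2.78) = 1.56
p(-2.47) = 5.78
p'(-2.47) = 0.94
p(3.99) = -29.88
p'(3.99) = -11.98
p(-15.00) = -163.00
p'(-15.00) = 26.00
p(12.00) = -190.00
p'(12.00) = -28.00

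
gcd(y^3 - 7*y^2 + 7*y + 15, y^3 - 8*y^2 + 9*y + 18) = y^2 - 2*y - 3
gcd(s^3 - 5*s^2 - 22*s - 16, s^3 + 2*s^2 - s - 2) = s^2 + 3*s + 2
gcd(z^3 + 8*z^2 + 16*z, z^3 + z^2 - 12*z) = z^2 + 4*z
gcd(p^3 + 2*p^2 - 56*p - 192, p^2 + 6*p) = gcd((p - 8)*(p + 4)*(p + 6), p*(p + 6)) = p + 6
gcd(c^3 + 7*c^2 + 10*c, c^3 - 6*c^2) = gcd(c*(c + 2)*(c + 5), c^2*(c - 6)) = c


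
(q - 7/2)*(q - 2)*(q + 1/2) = q^3 - 5*q^2 + 17*q/4 + 7/2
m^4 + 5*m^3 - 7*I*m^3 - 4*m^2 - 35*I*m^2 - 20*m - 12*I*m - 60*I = (m + 5)*(m - 6*I)*(m - 2*I)*(m + I)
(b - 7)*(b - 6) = b^2 - 13*b + 42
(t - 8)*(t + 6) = t^2 - 2*t - 48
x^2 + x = x*(x + 1)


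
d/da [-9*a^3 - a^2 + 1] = a*(-27*a - 2)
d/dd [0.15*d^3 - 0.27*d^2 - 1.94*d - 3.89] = 0.45*d^2 - 0.54*d - 1.94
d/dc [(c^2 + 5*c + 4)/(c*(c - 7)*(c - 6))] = (-c^4 - 10*c^3 + 95*c^2 + 104*c - 168)/(c^2*(c^4 - 26*c^3 + 253*c^2 - 1092*c + 1764))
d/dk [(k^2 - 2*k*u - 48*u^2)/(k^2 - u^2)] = 2*u*(k^2 + 47*k*u + u^2)/(k^4 - 2*k^2*u^2 + u^4)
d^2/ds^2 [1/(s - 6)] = 2/(s - 6)^3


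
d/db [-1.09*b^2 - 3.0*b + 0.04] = -2.18*b - 3.0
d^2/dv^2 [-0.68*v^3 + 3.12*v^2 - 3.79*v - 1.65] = 6.24 - 4.08*v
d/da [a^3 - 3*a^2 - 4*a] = 3*a^2 - 6*a - 4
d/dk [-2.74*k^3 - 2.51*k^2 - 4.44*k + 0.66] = -8.22*k^2 - 5.02*k - 4.44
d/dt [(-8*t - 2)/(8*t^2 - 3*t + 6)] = 2*(32*t^2 + 16*t - 27)/(64*t^4 - 48*t^3 + 105*t^2 - 36*t + 36)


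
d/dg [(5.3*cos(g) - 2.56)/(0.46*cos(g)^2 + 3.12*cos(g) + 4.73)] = (2.438*cos(g)^2 - 2.3552*cos(g) - 33.0562)*sin(g)/(0.2116*cos(g)^4 + 2.8704*cos(g)^3 + 14.086*cos(g)^2 + 29.5152*cos(g) + 22.3729)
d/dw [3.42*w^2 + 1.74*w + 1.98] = 6.84*w + 1.74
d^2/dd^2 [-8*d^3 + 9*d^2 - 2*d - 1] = 18 - 48*d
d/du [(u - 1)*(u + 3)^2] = (u + 3)*(3*u + 1)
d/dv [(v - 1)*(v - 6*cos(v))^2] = (v - 6*cos(v))*(v + (2*v - 2)*(6*sin(v) + 1) - 6*cos(v))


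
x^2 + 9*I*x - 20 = (x + 4*I)*(x + 5*I)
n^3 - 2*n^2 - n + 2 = (n - 2)*(n - 1)*(n + 1)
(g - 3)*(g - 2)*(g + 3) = g^3 - 2*g^2 - 9*g + 18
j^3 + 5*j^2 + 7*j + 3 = (j + 1)^2*(j + 3)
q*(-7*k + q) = -7*k*q + q^2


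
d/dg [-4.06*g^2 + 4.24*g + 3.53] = 4.24 - 8.12*g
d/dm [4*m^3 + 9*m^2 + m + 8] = 12*m^2 + 18*m + 1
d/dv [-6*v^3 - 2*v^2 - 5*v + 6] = -18*v^2 - 4*v - 5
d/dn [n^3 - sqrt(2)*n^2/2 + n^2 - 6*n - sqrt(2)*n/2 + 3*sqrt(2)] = 3*n^2 - sqrt(2)*n + 2*n - 6 - sqrt(2)/2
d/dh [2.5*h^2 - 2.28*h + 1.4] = 5.0*h - 2.28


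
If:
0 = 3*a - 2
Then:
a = 2/3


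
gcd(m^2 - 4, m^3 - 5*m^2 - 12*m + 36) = m - 2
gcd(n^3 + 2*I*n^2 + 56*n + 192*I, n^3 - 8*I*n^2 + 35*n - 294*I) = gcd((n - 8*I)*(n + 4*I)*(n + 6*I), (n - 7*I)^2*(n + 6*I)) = n + 6*I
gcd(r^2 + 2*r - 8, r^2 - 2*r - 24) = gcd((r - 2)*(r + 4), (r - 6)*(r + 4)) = r + 4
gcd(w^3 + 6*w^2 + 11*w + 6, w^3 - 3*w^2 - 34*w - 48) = w^2 + 5*w + 6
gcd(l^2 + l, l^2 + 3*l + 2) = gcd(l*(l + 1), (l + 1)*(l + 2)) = l + 1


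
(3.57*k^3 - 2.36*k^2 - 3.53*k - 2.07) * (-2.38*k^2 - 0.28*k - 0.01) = -8.4966*k^5 + 4.6172*k^4 + 9.0265*k^3 + 5.9386*k^2 + 0.6149*k + 0.0207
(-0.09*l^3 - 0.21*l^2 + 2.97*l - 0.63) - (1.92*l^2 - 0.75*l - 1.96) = -0.09*l^3 - 2.13*l^2 + 3.72*l + 1.33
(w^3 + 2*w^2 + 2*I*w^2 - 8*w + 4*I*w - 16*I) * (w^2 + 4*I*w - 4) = w^5 + 2*w^4 + 6*I*w^4 - 20*w^3 + 12*I*w^3 - 24*w^2 - 56*I*w^2 + 96*w - 16*I*w + 64*I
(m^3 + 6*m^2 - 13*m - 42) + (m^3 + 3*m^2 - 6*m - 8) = 2*m^3 + 9*m^2 - 19*m - 50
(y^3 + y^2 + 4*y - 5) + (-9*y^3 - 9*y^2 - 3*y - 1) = -8*y^3 - 8*y^2 + y - 6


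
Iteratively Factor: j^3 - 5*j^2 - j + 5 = (j + 1)*(j^2 - 6*j + 5) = (j - 1)*(j + 1)*(j - 5)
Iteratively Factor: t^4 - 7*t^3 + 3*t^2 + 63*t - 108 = (t + 3)*(t^3 - 10*t^2 + 33*t - 36) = (t - 4)*(t + 3)*(t^2 - 6*t + 9) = (t - 4)*(t - 3)*(t + 3)*(t - 3)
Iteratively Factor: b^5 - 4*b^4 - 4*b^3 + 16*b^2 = (b)*(b^4 - 4*b^3 - 4*b^2 + 16*b) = b*(b - 2)*(b^3 - 2*b^2 - 8*b) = b*(b - 4)*(b - 2)*(b^2 + 2*b) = b*(b - 4)*(b - 2)*(b + 2)*(b)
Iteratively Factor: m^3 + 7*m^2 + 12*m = (m)*(m^2 + 7*m + 12) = m*(m + 4)*(m + 3)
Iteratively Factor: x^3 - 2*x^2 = (x)*(x^2 - 2*x) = x*(x - 2)*(x)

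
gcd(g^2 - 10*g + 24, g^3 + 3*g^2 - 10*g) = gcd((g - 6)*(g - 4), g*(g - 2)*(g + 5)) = 1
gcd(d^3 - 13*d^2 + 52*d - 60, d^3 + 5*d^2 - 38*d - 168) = d - 6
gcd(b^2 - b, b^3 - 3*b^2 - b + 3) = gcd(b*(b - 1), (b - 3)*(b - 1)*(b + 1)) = b - 1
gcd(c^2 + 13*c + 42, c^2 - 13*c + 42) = 1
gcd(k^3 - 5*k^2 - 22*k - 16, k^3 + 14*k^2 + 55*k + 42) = k + 1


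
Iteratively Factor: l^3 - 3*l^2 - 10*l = (l - 5)*(l^2 + 2*l) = (l - 5)*(l + 2)*(l)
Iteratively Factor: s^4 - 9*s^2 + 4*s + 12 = (s + 3)*(s^3 - 3*s^2 + 4) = (s - 2)*(s + 3)*(s^2 - s - 2) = (s - 2)*(s + 1)*(s + 3)*(s - 2)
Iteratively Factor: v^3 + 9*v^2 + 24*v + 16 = (v + 4)*(v^2 + 5*v + 4) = (v + 1)*(v + 4)*(v + 4)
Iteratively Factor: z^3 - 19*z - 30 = (z - 5)*(z^2 + 5*z + 6) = (z - 5)*(z + 3)*(z + 2)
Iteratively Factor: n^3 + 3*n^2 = (n + 3)*(n^2) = n*(n + 3)*(n)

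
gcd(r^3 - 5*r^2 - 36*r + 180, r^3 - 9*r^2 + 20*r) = r - 5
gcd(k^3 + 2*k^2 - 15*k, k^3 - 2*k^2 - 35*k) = k^2 + 5*k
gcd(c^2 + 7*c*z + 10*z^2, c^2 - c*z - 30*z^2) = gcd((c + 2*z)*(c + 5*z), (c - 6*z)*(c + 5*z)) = c + 5*z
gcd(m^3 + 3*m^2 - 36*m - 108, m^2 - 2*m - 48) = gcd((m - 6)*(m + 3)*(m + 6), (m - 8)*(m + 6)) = m + 6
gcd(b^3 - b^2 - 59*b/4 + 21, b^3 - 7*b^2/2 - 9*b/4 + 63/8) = b^2 - 5*b + 21/4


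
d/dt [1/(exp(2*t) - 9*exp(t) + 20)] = (9 - 2*exp(t))*exp(t)/(exp(2*t) - 9*exp(t) + 20)^2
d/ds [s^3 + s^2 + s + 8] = 3*s^2 + 2*s + 1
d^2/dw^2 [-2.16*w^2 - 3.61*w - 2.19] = -4.32000000000000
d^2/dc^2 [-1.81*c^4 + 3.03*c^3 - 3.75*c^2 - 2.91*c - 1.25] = -21.72*c^2 + 18.18*c - 7.5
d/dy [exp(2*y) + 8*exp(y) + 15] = 2*(exp(y) + 4)*exp(y)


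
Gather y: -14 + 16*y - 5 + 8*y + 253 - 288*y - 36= 198 - 264*y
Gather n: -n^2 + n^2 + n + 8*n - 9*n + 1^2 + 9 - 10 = 0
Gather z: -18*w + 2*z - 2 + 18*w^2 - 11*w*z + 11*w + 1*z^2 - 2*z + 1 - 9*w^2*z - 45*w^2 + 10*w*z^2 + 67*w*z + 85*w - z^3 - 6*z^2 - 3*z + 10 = -27*w^2 + 78*w - z^3 + z^2*(10*w - 5) + z*(-9*w^2 + 56*w - 3) + 9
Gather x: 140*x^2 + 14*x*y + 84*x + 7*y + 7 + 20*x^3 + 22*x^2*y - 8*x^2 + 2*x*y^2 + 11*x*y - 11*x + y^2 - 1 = 20*x^3 + x^2*(22*y + 132) + x*(2*y^2 + 25*y + 73) + y^2 + 7*y + 6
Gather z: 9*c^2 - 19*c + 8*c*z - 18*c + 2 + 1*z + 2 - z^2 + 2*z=9*c^2 - 37*c - z^2 + z*(8*c + 3) + 4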